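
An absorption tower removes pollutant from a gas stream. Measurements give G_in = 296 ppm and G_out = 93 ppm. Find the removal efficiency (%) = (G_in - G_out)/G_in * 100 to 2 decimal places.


Efficiency = (G_in - G_out) / G_in * 100%
Efficiency = (296 - 93) / 296 * 100
Efficiency = 203 / 296 * 100
Efficiency = 68.58%


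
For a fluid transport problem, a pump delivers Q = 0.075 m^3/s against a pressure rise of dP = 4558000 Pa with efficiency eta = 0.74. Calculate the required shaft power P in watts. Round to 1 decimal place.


P = Q * dP / eta
P = 0.075 * 4558000 / 0.74
P = 341850.0 / 0.74
P = 461959.5 W


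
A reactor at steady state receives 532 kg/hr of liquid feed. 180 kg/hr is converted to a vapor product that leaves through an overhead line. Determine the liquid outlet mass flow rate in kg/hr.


Steady-state mass balance on the main outlet: F_out = F_in - F_removed
F_out = 532 - 180
F_out = 352 kg/hr


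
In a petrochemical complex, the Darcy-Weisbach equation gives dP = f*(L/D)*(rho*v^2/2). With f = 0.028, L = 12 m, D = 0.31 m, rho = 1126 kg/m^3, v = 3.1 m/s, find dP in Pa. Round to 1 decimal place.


dP = f * (L/D) * (rho*v^2/2)
dP = 0.028 * (12/0.31) * (1126*3.1^2/2)
L/D = 38.70967742
rho*v^2/2 = 1126*9.61/2 = 5410.43
dP = 0.028 * 38.70967742 * 5410.43
dP = 5864.2 Pa


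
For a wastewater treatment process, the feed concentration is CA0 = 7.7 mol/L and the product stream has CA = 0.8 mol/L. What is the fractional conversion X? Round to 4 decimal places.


X = (CA0 - CA) / CA0
X = (7.7 - 0.8) / 7.7
X = 6.9 / 7.7
X = 0.8961


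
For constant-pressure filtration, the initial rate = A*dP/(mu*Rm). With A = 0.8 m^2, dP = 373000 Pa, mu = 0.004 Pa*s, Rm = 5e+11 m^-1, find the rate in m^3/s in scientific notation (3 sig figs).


rate = A * dP / (mu * Rm)
rate = 0.8 * 373000 / (0.004 * 5e+11)
rate = 298400.0 / 2.000e+09
rate = 1.49e-04 m^3/s


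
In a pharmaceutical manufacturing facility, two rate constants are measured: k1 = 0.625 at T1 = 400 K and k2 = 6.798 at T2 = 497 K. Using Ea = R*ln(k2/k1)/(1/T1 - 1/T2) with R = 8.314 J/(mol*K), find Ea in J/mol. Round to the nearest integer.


Ea = R * ln(k2/k1) / (1/T1 - 1/T2)
ln(k2/k1) = ln(6.798/0.625) = 2.3866321
1/T1 - 1/T2 = 1/400 - 1/497 = 0.000487927565
Ea = 8.314 * 2.3866321 / 0.000487927565
Ea = 40667 J/mol


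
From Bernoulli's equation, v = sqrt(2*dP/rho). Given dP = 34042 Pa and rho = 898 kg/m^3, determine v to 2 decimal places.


v = sqrt(2*dP/rho)
v = sqrt(2*34042/898)
v = sqrt(75.817372)
v = 8.71 m/s


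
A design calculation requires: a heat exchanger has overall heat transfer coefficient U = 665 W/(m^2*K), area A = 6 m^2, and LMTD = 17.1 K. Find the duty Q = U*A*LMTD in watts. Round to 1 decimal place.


Q = U * A * LMTD
Q = 665 * 6 * 17.1
Q = 68229.0 W


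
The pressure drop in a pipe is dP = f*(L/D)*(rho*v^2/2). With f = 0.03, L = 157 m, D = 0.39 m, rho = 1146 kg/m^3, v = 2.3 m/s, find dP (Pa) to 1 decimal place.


dP = f * (L/D) * (rho*v^2/2)
dP = 0.03 * (157/0.39) * (1146*2.3^2/2)
L/D = 402.56410256
rho*v^2/2 = 1146*5.29/2 = 3031.17
dP = 0.03 * 402.56410256 * 3031.17
dP = 36607.2 Pa


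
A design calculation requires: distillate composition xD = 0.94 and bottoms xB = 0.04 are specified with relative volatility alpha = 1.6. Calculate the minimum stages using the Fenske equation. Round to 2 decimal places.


N_min = ln((xD*(1-xB))/(xB*(1-xD))) / ln(alpha)
Numerator inside ln: 0.9024 / 0.0024 = 376.0
ln(376.0) = 5.929589
ln(alpha) = ln(1.6) = 0.470004
N_min = 5.929589 / 0.470004 = 12.62


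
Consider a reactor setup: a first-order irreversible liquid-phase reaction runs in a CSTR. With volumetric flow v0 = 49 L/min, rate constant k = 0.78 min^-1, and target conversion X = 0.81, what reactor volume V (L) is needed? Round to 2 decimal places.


V = v0 * X / (k * (1 - X))
V = 49 * 0.81 / (0.78 * (1 - 0.81))
V = 39.69 / (0.78 * 0.19)
V = 39.69 / 0.1482
V = 267.81 L


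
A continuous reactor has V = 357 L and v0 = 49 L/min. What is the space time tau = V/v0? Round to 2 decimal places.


tau = V / v0
tau = 357 / 49
tau = 7.29 min


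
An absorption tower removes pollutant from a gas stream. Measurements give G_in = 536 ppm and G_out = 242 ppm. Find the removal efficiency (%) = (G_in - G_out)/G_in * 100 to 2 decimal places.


Efficiency = (G_in - G_out) / G_in * 100%
Efficiency = (536 - 242) / 536 * 100
Efficiency = 294 / 536 * 100
Efficiency = 54.85%


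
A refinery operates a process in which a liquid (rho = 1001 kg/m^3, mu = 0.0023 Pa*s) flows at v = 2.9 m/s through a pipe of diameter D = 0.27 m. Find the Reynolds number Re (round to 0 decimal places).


Re = rho * v * D / mu
Re = 1001 * 2.9 * 0.27 / 0.0023
Re = 783.783 / 0.0023
Re = 340775


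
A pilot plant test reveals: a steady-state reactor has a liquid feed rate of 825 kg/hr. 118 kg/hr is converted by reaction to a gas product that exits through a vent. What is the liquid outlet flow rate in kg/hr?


Steady-state mass balance on the main outlet: F_out = F_in - F_removed
F_out = 825 - 118
F_out = 707 kg/hr


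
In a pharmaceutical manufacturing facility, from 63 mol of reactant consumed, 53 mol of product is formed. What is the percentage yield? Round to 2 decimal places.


Yield = (moles product / moles consumed) * 100%
Yield = (53 / 63) * 100
Yield = 0.8413 * 100
Yield = 84.13%


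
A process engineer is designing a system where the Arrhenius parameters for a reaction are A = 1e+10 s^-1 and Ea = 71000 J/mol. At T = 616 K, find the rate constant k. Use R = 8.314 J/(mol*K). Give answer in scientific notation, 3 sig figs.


k = A * exp(-Ea/(R*T))
k = 1e+10 * exp(-71000 / (8.314 * 616))
k = 1e+10 * exp(-13.863332)
k = 9.53e+03


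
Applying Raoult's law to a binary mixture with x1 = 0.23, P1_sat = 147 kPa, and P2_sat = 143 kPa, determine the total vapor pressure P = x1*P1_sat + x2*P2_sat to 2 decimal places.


P = x1*P1_sat + x2*P2_sat
x2 = 1 - x1 = 1 - 0.23 = 0.77
P = 0.23*147 + 0.77*143
P = 33.81 + 110.11
P = 143.92 kPa


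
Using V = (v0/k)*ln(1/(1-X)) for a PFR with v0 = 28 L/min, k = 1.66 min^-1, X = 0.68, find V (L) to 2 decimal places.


V = (v0/k) * ln(1/(1-X))
V = (28/1.66) * ln(1/(1-0.68))
V = 16.86747 * ln(3.125)
V = 16.86747 * 1.139434
V = 19.22 L


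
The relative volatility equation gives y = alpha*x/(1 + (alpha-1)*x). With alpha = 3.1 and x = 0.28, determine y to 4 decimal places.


y = alpha*x / (1 + (alpha-1)*x)
y = 3.1*0.28 / (1 + (3.1-1)*0.28)
y = 0.868 / (1 + 0.588)
y = 0.868 / 1.588
y = 0.5466


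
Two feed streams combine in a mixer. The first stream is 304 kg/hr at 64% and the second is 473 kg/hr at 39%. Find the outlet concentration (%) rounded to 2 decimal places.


Mass balance on solute: F1*x1 + F2*x2 = F3*x3
F3 = F1 + F2 = 304 + 473 = 777 kg/hr
x3 = (F1*x1 + F2*x2)/F3
x3 = (304*0.64 + 473*0.39) / 777
x3 = 48.78%


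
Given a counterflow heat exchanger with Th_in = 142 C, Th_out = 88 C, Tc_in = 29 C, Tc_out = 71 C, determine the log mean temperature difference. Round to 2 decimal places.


dT1 = Th_in - Tc_out = 142 - 71 = 71
dT2 = Th_out - Tc_in = 88 - 29 = 59
LMTD = (dT1 - dT2) / ln(dT1/dT2)
LMTD = (71 - 59) / ln(71/59)
LMTD = 64.81 K


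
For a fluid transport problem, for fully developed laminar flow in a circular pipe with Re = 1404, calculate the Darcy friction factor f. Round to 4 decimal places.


f = 64 / Re
f = 64 / 1404
f = 0.0456


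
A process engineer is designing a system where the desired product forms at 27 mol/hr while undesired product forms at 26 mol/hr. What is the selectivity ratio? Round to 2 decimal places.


S = desired product rate / undesired product rate
S = 27 / 26
S = 1.04


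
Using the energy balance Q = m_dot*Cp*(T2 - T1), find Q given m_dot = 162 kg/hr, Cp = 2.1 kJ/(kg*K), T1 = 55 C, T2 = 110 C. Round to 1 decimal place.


Q = m_dot * Cp * (T2 - T1)
Q = 162 * 2.1 * (110 - 55)
Q = 162 * 2.1 * 55
Q = 18711.0 kJ/hr


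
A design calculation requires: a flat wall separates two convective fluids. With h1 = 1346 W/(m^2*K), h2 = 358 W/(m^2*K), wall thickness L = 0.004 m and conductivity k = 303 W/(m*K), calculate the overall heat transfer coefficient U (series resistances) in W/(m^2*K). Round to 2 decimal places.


1/U = 1/h1 + L/k + 1/h2
1/U = 1/1346 + 0.004/303 + 1/358
1/U = 0.0007429421 + 1.32013e-05 + 0.0027932961
1/U = 0.0035494395
U = 281.73 W/(m^2*K)


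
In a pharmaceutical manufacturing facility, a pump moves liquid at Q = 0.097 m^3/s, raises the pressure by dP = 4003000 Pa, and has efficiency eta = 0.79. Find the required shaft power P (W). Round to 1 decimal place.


P = Q * dP / eta
P = 0.097 * 4003000 / 0.79
P = 388291.0 / 0.79
P = 491507.6 W


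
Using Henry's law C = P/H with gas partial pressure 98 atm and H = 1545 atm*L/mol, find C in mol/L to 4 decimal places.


C = P / H
C = 98 / 1545
C = 0.0634 mol/L


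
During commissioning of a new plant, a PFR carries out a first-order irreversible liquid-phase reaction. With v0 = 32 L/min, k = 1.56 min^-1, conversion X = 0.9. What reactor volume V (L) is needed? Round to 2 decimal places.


V = (v0/k) * ln(1/(1-X))
V = (32/1.56) * ln(1/(1-0.9))
V = 20.512821 * ln(10.0)
V = 20.512821 * 2.302585
V = 47.23 L


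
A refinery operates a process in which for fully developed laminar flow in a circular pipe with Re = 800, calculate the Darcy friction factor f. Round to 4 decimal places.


f = 64 / Re
f = 64 / 800
f = 0.0800


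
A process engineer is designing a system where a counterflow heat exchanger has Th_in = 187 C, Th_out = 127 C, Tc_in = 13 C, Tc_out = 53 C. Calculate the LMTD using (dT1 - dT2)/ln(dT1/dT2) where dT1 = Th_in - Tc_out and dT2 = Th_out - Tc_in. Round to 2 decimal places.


dT1 = Th_in - Tc_out = 187 - 53 = 134
dT2 = Th_out - Tc_in = 127 - 13 = 114
LMTD = (dT1 - dT2) / ln(dT1/dT2)
LMTD = (134 - 114) / ln(134/114)
LMTD = 123.73 K


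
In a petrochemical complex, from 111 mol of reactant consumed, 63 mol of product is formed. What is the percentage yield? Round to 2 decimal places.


Yield = (moles product / moles consumed) * 100%
Yield = (63 / 111) * 100
Yield = 0.5676 * 100
Yield = 56.76%


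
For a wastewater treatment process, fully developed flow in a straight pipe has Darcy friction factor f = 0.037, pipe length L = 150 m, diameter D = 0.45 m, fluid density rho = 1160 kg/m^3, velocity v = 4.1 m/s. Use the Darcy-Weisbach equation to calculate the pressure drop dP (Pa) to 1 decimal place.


dP = f * (L/D) * (rho*v^2/2)
dP = 0.037 * (150/0.45) * (1160*4.1^2/2)
L/D = 333.33333333
rho*v^2/2 = 1160*16.81/2 = 9749.8
dP = 0.037 * 333.33333333 * 9749.8
dP = 120247.5 Pa


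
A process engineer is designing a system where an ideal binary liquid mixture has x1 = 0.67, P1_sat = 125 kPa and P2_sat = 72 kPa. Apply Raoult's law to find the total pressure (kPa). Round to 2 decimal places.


P = x1*P1_sat + x2*P2_sat
x2 = 1 - x1 = 1 - 0.67 = 0.33
P = 0.67*125 + 0.33*72
P = 83.75 + 23.76
P = 107.51 kPa


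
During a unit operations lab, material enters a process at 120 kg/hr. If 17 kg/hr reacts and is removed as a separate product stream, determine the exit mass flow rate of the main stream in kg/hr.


Steady-state mass balance on the main outlet: F_out = F_in - F_removed
F_out = 120 - 17
F_out = 103 kg/hr


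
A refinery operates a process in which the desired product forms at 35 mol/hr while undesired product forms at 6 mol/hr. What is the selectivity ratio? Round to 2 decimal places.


S = desired product rate / undesired product rate
S = 35 / 6
S = 5.83


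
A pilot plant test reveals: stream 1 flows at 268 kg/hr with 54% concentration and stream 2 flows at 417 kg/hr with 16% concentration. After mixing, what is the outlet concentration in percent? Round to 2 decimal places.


Mass balance on solute: F1*x1 + F2*x2 = F3*x3
F3 = F1 + F2 = 268 + 417 = 685 kg/hr
x3 = (F1*x1 + F2*x2)/F3
x3 = (268*0.54 + 417*0.16) / 685
x3 = 30.87%


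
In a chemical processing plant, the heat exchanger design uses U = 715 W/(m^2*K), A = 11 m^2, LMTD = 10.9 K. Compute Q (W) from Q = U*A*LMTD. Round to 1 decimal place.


Q = U * A * LMTD
Q = 715 * 11 * 10.9
Q = 85728.5 W


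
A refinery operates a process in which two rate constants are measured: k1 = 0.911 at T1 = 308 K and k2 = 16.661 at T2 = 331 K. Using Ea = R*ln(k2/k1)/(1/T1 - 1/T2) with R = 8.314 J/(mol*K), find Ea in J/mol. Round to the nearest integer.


Ea = R * ln(k2/k1) / (1/T1 - 1/T2)
ln(k2/k1) = ln(16.661/0.911) = 2.906283
1/T1 - 1/T2 = 1/308 - 1/331 = 0.00022560521
Ea = 8.314 * 2.906283 / 0.00022560521
Ea = 107102 J/mol


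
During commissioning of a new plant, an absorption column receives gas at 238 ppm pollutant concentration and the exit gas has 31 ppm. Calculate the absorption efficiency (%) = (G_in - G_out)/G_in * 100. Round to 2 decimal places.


Efficiency = (G_in - G_out) / G_in * 100%
Efficiency = (238 - 31) / 238 * 100
Efficiency = 207 / 238 * 100
Efficiency = 86.97%


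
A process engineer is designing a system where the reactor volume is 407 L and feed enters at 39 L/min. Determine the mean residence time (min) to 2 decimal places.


tau = V / v0
tau = 407 / 39
tau = 10.44 min


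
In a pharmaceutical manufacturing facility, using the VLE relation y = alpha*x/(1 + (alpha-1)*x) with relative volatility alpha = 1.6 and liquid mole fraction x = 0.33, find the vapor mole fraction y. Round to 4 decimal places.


y = alpha*x / (1 + (alpha-1)*x)
y = 1.6*0.33 / (1 + (1.6-1)*0.33)
y = 0.528 / (1 + 0.198)
y = 0.528 / 1.198
y = 0.4407


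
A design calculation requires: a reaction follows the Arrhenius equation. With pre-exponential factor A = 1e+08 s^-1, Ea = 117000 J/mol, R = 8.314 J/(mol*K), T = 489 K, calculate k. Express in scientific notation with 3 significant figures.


k = A * exp(-Ea/(R*T))
k = 1e+08 * exp(-117000 / (8.314 * 489))
k = 1e+08 * exp(-28.778422)
k = 3.17e-05


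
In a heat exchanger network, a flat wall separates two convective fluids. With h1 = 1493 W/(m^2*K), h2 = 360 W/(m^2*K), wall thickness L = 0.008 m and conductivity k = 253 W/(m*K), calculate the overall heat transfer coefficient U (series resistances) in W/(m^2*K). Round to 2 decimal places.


1/U = 1/h1 + L/k + 1/h2
1/U = 1/1493 + 0.008/253 + 1/360
1/U = 0.0006697924 + 3.16206e-05 + 0.0027777778
1/U = 0.0034791908
U = 287.42 W/(m^2*K)


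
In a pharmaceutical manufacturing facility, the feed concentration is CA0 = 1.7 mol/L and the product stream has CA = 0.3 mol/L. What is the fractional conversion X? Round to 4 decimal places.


X = (CA0 - CA) / CA0
X = (1.7 - 0.3) / 1.7
X = 1.4 / 1.7
X = 0.8235


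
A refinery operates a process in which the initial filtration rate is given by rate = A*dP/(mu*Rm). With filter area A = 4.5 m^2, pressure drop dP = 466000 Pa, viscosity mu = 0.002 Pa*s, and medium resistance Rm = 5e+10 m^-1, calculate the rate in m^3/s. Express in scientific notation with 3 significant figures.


rate = A * dP / (mu * Rm)
rate = 4.5 * 466000 / (0.002 * 5e+10)
rate = 2097000.0 / 1.000e+08
rate = 2.10e-02 m^3/s


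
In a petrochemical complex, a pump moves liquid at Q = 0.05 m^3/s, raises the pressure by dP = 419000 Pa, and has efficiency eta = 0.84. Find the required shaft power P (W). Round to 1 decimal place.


P = Q * dP / eta
P = 0.05 * 419000 / 0.84
P = 20950.0 / 0.84
P = 24940.5 W


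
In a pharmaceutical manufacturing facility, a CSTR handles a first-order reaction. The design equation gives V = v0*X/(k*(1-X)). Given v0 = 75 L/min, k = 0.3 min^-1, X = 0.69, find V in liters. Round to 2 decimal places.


V = v0 * X / (k * (1 - X))
V = 75 * 0.69 / (0.3 * (1 - 0.69))
V = 51.75 / (0.3 * 0.31)
V = 51.75 / 0.093
V = 556.45 L


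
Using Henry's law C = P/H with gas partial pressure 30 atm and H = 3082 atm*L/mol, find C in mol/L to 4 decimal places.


C = P / H
C = 30 / 3082
C = 0.0097 mol/L


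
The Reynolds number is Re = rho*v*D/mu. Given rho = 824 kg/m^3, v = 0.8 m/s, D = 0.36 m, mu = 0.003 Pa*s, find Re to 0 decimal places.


Re = rho * v * D / mu
Re = 824 * 0.8 * 0.36 / 0.003
Re = 237.312 / 0.003
Re = 79104


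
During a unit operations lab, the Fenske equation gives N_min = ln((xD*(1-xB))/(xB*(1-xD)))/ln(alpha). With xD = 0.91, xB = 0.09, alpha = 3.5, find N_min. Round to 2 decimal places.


N_min = ln((xD*(1-xB))/(xB*(1-xD))) / ln(alpha)
Numerator inside ln: 0.8281 / 0.0081 = 102.234568
ln(102.234568) = 4.62727
ln(alpha) = ln(3.5) = 1.252763
N_min = 4.62727 / 1.252763 = 3.69


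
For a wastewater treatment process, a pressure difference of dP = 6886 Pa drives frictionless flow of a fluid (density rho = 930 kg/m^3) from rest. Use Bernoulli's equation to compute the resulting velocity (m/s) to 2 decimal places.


v = sqrt(2*dP/rho)
v = sqrt(2*6886/930)
v = sqrt(14.808602)
v = 3.85 m/s


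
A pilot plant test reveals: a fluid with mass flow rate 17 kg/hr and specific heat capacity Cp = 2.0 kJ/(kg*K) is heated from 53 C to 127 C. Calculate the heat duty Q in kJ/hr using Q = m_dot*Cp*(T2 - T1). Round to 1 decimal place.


Q = m_dot * Cp * (T2 - T1)
Q = 17 * 2.0 * (127 - 53)
Q = 17 * 2.0 * 74
Q = 2516.0 kJ/hr


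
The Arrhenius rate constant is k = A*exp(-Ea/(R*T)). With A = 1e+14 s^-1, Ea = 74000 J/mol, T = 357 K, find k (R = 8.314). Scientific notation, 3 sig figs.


k = A * exp(-Ea/(R*T))
k = 1e+14 * exp(-74000 / (8.314 * 357))
k = 1e+14 * exp(-24.931791)
k = 1.49e+03


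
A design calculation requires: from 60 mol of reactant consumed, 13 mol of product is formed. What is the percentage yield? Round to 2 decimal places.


Yield = (moles product / moles consumed) * 100%
Yield = (13 / 60) * 100
Yield = 0.2167 * 100
Yield = 21.67%


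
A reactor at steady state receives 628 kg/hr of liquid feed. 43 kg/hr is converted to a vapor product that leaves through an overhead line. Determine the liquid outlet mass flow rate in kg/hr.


Steady-state mass balance on the main outlet: F_out = F_in - F_removed
F_out = 628 - 43
F_out = 585 kg/hr


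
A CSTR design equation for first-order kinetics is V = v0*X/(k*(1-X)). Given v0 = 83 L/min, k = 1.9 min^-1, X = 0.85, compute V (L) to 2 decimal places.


V = v0 * X / (k * (1 - X))
V = 83 * 0.85 / (1.9 * (1 - 0.85))
V = 70.55 / (1.9 * 0.15)
V = 70.55 / 0.285
V = 247.54 L


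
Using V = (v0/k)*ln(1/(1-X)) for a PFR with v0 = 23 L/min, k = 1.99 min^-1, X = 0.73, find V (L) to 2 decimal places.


V = (v0/k) * ln(1/(1-X))
V = (23/1.99) * ln(1/(1-0.73))
V = 11.557789 * ln(3.703704)
V = 11.557789 * 1.309333
V = 15.13 L


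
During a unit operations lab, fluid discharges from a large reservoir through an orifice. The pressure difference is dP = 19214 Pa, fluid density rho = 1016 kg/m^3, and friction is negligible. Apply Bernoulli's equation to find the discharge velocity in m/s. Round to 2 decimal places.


v = sqrt(2*dP/rho)
v = sqrt(2*19214/1016)
v = sqrt(37.822835)
v = 6.15 m/s


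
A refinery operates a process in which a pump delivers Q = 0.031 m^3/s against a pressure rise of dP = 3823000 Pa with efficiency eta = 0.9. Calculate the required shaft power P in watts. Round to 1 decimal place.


P = Q * dP / eta
P = 0.031 * 3823000 / 0.9
P = 118513.0 / 0.9
P = 131681.1 W


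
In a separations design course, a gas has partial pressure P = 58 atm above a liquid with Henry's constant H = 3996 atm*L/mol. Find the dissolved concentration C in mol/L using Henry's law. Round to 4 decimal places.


C = P / H
C = 58 / 3996
C = 0.0145 mol/L


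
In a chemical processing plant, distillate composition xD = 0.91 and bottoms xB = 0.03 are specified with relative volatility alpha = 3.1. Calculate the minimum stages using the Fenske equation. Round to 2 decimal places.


N_min = ln((xD*(1-xB))/(xB*(1-xD))) / ln(alpha)
Numerator inside ln: 0.8827 / 0.0027 = 326.925926
ln(326.925926) = 5.789734
ln(alpha) = ln(3.1) = 1.131402
N_min = 5.789734 / 1.131402 = 5.12


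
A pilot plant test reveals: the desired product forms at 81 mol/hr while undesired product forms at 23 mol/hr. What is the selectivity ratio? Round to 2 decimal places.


S = desired product rate / undesired product rate
S = 81 / 23
S = 3.52


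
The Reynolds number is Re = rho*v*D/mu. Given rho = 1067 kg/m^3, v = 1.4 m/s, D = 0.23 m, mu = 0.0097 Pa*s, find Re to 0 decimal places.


Re = rho * v * D / mu
Re = 1067 * 1.4 * 0.23 / 0.0097
Re = 343.574 / 0.0097
Re = 35420


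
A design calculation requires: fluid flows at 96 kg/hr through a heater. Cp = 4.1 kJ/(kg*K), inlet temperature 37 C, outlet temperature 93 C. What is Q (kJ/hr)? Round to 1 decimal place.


Q = m_dot * Cp * (T2 - T1)
Q = 96 * 4.1 * (93 - 37)
Q = 96 * 4.1 * 56
Q = 22041.6 kJ/hr


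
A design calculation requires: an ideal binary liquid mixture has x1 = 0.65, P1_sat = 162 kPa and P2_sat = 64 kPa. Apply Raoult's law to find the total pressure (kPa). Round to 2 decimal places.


P = x1*P1_sat + x2*P2_sat
x2 = 1 - x1 = 1 - 0.65 = 0.35
P = 0.65*162 + 0.35*64
P = 105.3 + 22.4
P = 127.70 kPa


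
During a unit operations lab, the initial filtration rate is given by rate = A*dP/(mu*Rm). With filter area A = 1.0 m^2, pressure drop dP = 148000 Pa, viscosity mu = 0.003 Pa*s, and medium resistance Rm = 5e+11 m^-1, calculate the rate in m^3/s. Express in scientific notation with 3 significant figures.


rate = A * dP / (mu * Rm)
rate = 1.0 * 148000 / (0.003 * 5e+11)
rate = 148000.0 / 1.500e+09
rate = 9.87e-05 m^3/s


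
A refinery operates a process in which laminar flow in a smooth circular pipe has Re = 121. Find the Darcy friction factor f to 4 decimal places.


f = 64 / Re
f = 64 / 121
f = 0.5289


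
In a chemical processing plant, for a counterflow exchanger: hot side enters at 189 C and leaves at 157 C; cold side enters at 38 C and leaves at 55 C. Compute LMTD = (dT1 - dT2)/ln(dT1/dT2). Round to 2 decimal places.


dT1 = Th_in - Tc_out = 189 - 55 = 134
dT2 = Th_out - Tc_in = 157 - 38 = 119
LMTD = (dT1 - dT2) / ln(dT1/dT2)
LMTD = (134 - 119) / ln(134/119)
LMTD = 126.35 K


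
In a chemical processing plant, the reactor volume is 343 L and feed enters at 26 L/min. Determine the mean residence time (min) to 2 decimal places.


tau = V / v0
tau = 343 / 26
tau = 13.19 min


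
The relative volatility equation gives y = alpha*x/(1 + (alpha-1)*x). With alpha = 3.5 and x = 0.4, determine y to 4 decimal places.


y = alpha*x / (1 + (alpha-1)*x)
y = 3.5*0.4 / (1 + (3.5-1)*0.4)
y = 1.4 / (1 + 1.0)
y = 1.4 / 2.0
y = 0.7000


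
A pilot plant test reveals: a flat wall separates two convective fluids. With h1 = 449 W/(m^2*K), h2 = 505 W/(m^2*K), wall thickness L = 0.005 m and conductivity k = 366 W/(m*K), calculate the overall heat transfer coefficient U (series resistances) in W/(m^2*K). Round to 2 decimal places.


1/U = 1/h1 + L/k + 1/h2
1/U = 1/449 + 0.005/366 + 1/505
1/U = 0.0022271715 + 1.36612e-05 + 0.001980198
1/U = 0.0042210307
U = 236.91 W/(m^2*K)


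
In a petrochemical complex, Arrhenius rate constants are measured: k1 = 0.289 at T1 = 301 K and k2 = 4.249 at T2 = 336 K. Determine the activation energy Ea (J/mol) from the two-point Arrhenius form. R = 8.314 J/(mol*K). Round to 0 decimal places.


Ea = R * ln(k2/k1) / (1/T1 - 1/T2)
ln(k2/k1) = ln(4.249/0.289) = 2.6880123
1/T1 - 1/T2 = 1/301 - 1/336 = 0.00034606866
Ea = 8.314 * 2.6880123 / 0.00034606866
Ea = 64577 J/mol


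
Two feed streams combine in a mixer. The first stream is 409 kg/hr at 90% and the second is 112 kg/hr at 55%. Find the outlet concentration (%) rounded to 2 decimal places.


Mass balance on solute: F1*x1 + F2*x2 = F3*x3
F3 = F1 + F2 = 409 + 112 = 521 kg/hr
x3 = (F1*x1 + F2*x2)/F3
x3 = (409*0.9 + 112*0.55) / 521
x3 = 82.48%


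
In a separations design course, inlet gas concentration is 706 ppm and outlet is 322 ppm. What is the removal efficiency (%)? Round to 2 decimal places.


Efficiency = (G_in - G_out) / G_in * 100%
Efficiency = (706 - 322) / 706 * 100
Efficiency = 384 / 706 * 100
Efficiency = 54.39%


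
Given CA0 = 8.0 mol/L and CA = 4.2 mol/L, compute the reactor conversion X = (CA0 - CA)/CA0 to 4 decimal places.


X = (CA0 - CA) / CA0
X = (8.0 - 4.2) / 8.0
X = 3.8 / 8.0
X = 0.4750


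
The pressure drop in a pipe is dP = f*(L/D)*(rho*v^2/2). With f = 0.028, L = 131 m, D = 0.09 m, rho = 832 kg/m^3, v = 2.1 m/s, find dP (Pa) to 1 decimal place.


dP = f * (L/D) * (rho*v^2/2)
dP = 0.028 * (131/0.09) * (832*2.1^2/2)
L/D = 1455.55555556
rho*v^2/2 = 832*4.41/2 = 1834.56
dP = 0.028 * 1455.55555556 * 1834.56
dP = 74768.5 Pa


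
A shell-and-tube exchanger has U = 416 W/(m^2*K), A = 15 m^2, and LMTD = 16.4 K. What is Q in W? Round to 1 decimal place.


Q = U * A * LMTD
Q = 416 * 15 * 16.4
Q = 102336.0 W


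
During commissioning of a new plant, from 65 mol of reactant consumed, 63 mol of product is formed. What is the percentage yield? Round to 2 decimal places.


Yield = (moles product / moles consumed) * 100%
Yield = (63 / 65) * 100
Yield = 0.9692 * 100
Yield = 96.92%


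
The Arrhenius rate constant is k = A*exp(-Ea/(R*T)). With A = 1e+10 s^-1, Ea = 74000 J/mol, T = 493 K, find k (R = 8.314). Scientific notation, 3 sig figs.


k = A * exp(-Ea/(R*T))
k = 1e+10 * exp(-74000 / (8.314 * 493))
k = 1e+10 * exp(-18.054056)
k = 1.44e+02


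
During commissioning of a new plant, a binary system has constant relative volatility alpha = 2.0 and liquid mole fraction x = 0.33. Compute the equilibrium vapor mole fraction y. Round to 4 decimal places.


y = alpha*x / (1 + (alpha-1)*x)
y = 2.0*0.33 / (1 + (2.0-1)*0.33)
y = 0.66 / (1 + 0.33)
y = 0.66 / 1.33
y = 0.4962


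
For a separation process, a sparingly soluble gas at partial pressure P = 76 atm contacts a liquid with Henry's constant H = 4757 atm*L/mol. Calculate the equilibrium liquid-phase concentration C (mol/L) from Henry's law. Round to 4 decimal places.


C = P / H
C = 76 / 4757
C = 0.0160 mol/L


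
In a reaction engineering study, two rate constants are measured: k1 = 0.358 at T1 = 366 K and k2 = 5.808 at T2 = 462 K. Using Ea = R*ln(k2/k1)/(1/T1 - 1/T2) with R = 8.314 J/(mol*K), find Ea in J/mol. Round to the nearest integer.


Ea = R * ln(k2/k1) / (1/T1 - 1/T2)
ln(k2/k1) = ln(5.808/0.358) = 2.7864586
1/T1 - 1/T2 = 1/366 - 1/462 = 0.000567738273
Ea = 8.314 * 2.7864586 / 0.000567738273
Ea = 40805 J/mol


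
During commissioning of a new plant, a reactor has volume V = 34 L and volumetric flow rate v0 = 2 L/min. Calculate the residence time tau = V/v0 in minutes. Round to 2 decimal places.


tau = V / v0
tau = 34 / 2
tau = 17.00 min


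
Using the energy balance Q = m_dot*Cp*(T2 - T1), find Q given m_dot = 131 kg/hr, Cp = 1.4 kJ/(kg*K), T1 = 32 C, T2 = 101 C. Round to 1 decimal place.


Q = m_dot * Cp * (T2 - T1)
Q = 131 * 1.4 * (101 - 32)
Q = 131 * 1.4 * 69
Q = 12654.6 kJ/hr


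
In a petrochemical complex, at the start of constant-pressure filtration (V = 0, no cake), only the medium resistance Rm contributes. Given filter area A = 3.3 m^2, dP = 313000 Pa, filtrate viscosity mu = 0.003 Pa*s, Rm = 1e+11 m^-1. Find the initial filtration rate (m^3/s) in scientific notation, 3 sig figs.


rate = A * dP / (mu * Rm)
rate = 3.3 * 313000 / (0.003 * 1e+11)
rate = 1032900.0 / 3.000e+08
rate = 3.44e-03 m^3/s


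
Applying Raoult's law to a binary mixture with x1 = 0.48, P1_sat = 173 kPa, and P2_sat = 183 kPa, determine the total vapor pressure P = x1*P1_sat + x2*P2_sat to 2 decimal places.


P = x1*P1_sat + x2*P2_sat
x2 = 1 - x1 = 1 - 0.48 = 0.52
P = 0.48*173 + 0.52*183
P = 83.04 + 95.16
P = 178.20 kPa


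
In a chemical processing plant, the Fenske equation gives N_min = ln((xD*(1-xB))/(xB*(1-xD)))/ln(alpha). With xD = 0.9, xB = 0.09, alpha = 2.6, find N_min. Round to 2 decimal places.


N_min = ln((xD*(1-xB))/(xB*(1-xD))) / ln(alpha)
Numerator inside ln: 0.819 / 0.009 = 91.0
ln(91.0) = 4.51086
ln(alpha) = ln(2.6) = 0.955511
N_min = 4.51086 / 0.955511 = 4.72


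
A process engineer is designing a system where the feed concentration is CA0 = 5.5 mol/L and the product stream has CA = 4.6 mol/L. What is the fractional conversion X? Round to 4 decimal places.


X = (CA0 - CA) / CA0
X = (5.5 - 4.6) / 5.5
X = 0.9 / 5.5
X = 0.1636


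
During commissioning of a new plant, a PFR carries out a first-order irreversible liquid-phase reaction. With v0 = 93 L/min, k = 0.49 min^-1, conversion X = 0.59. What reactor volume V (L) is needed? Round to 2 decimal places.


V = (v0/k) * ln(1/(1-X))
V = (93/0.49) * ln(1/(1-0.59))
V = 189.795918 * ln(2.439024)
V = 189.795918 * 0.891598
V = 169.22 L


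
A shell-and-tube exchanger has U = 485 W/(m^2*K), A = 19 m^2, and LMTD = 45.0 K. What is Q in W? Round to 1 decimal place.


Q = U * A * LMTD
Q = 485 * 19 * 45.0
Q = 414675.0 W


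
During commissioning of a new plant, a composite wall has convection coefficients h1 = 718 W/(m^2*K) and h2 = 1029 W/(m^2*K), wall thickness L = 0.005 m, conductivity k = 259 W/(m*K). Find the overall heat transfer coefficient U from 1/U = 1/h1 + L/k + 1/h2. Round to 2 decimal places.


1/U = 1/h1 + L/k + 1/h2
1/U = 1/718 + 0.005/259 + 1/1029
1/U = 0.0013927577 + 1.9305e-05 + 0.0009718173
1/U = 0.00238388
U = 419.48 W/(m^2*K)


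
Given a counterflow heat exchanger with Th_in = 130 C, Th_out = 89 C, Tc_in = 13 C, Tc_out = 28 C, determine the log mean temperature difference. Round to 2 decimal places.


dT1 = Th_in - Tc_out = 130 - 28 = 102
dT2 = Th_out - Tc_in = 89 - 13 = 76
LMTD = (dT1 - dT2) / ln(dT1/dT2)
LMTD = (102 - 76) / ln(102/76)
LMTD = 88.36 K


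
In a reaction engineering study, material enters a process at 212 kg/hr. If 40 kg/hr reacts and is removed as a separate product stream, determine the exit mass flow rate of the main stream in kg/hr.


Steady-state mass balance on the main outlet: F_out = F_in - F_removed
F_out = 212 - 40
F_out = 172 kg/hr


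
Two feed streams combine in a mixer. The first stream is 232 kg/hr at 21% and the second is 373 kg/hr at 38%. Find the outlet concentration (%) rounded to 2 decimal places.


Mass balance on solute: F1*x1 + F2*x2 = F3*x3
F3 = F1 + F2 = 232 + 373 = 605 kg/hr
x3 = (F1*x1 + F2*x2)/F3
x3 = (232*0.21 + 373*0.38) / 605
x3 = 31.48%


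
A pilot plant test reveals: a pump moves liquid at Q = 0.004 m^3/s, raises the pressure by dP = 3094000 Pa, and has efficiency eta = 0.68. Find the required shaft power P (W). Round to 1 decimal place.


P = Q * dP / eta
P = 0.004 * 3094000 / 0.68
P = 12376.0 / 0.68
P = 18200.0 W


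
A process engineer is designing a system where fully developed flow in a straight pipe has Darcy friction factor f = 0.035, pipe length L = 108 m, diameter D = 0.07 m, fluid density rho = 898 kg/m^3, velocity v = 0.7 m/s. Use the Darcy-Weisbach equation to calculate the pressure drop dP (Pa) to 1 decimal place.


dP = f * (L/D) * (rho*v^2/2)
dP = 0.035 * (108/0.07) * (898*0.7^2/2)
L/D = 1542.85714286
rho*v^2/2 = 898*0.49/2 = 220.01
dP = 0.035 * 1542.85714286 * 220.01
dP = 11880.5 Pa


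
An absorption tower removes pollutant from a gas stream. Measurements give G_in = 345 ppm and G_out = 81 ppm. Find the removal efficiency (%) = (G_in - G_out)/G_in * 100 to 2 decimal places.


Efficiency = (G_in - G_out) / G_in * 100%
Efficiency = (345 - 81) / 345 * 100
Efficiency = 264 / 345 * 100
Efficiency = 76.52%


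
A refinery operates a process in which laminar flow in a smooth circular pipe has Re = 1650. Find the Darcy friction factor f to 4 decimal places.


f = 64 / Re
f = 64 / 1650
f = 0.0388


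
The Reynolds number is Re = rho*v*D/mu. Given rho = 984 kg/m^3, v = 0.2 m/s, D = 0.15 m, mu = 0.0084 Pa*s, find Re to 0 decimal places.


Re = rho * v * D / mu
Re = 984 * 0.2 * 0.15 / 0.0084
Re = 29.52 / 0.0084
Re = 3514


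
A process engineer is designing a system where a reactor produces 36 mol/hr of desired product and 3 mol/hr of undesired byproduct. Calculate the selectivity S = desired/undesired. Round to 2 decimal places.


S = desired product rate / undesired product rate
S = 36 / 3
S = 12.00


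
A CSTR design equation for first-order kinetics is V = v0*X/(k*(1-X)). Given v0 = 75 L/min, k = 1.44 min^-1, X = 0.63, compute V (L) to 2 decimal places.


V = v0 * X / (k * (1 - X))
V = 75 * 0.63 / (1.44 * (1 - 0.63))
V = 47.25 / (1.44 * 0.37)
V = 47.25 / 0.5328
V = 88.68 L


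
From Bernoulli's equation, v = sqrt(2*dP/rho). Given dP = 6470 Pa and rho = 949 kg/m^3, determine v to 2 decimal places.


v = sqrt(2*dP/rho)
v = sqrt(2*6470/949)
v = sqrt(13.635406)
v = 3.69 m/s


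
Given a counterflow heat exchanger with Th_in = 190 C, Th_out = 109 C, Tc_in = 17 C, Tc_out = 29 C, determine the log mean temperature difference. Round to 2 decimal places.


dT1 = Th_in - Tc_out = 190 - 29 = 161
dT2 = Th_out - Tc_in = 109 - 17 = 92
LMTD = (dT1 - dT2) / ln(dT1/dT2)
LMTD = (161 - 92) / ln(161/92)
LMTD = 123.30 K


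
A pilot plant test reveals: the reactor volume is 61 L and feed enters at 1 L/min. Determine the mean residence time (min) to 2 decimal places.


tau = V / v0
tau = 61 / 1
tau = 61.00 min


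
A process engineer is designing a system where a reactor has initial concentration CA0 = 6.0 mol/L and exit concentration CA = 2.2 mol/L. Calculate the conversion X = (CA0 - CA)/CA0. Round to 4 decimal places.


X = (CA0 - CA) / CA0
X = (6.0 - 2.2) / 6.0
X = 3.8 / 6.0
X = 0.6333


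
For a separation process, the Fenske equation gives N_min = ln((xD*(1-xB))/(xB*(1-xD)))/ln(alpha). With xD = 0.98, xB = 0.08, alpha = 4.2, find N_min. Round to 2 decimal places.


N_min = ln((xD*(1-xB))/(xB*(1-xD))) / ln(alpha)
Numerator inside ln: 0.9016 / 0.0016 = 563.5
ln(563.5) = 6.334167
ln(alpha) = ln(4.2) = 1.435085
N_min = 6.334167 / 1.435085 = 4.41


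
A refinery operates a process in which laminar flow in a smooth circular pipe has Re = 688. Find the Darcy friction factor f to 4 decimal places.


f = 64 / Re
f = 64 / 688
f = 0.0930


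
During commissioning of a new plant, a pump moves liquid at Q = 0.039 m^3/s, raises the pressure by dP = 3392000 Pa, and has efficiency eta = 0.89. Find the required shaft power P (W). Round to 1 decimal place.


P = Q * dP / eta
P = 0.039 * 3392000 / 0.89
P = 132288.0 / 0.89
P = 148638.2 W


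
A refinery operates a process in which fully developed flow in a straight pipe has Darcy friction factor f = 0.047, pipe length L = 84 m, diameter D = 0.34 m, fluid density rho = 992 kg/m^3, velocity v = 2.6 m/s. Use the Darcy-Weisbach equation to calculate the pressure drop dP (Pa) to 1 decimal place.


dP = f * (L/D) * (rho*v^2/2)
dP = 0.047 * (84/0.34) * (992*2.6^2/2)
L/D = 247.05882353
rho*v^2/2 = 992*6.76/2 = 3352.96
dP = 0.047 * 247.05882353 * 3352.96
dP = 38933.8 Pa


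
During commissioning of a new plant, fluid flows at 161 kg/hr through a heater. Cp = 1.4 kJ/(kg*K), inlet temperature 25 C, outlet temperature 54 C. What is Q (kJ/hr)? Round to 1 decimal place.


Q = m_dot * Cp * (T2 - T1)
Q = 161 * 1.4 * (54 - 25)
Q = 161 * 1.4 * 29
Q = 6536.6 kJ/hr


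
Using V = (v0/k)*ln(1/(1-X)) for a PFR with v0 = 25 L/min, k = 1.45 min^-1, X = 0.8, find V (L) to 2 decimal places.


V = (v0/k) * ln(1/(1-X))
V = (25/1.45) * ln(1/(1-0.8))
V = 17.241379 * ln(5.0)
V = 17.241379 * 1.609438
V = 27.75 L


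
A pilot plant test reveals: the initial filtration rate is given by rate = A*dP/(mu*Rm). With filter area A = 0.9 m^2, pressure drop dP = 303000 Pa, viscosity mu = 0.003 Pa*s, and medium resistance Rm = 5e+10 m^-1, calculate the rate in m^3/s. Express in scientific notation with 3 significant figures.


rate = A * dP / (mu * Rm)
rate = 0.9 * 303000 / (0.003 * 5e+10)
rate = 272700.0 / 1.500e+08
rate = 1.82e-03 m^3/s


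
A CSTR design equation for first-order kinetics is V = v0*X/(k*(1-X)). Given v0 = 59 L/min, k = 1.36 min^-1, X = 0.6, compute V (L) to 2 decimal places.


V = v0 * X / (k * (1 - X))
V = 59 * 0.6 / (1.36 * (1 - 0.6))
V = 35.4 / (1.36 * 0.4)
V = 35.4 / 0.544
V = 65.07 L


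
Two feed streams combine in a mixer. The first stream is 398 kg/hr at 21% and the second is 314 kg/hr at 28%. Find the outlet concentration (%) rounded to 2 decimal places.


Mass balance on solute: F1*x1 + F2*x2 = F3*x3
F3 = F1 + F2 = 398 + 314 = 712 kg/hr
x3 = (F1*x1 + F2*x2)/F3
x3 = (398*0.21 + 314*0.28) / 712
x3 = 24.09%


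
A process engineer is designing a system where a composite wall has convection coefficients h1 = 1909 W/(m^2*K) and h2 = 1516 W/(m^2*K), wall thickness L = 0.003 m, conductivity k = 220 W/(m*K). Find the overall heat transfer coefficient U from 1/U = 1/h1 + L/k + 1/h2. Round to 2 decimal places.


1/U = 1/h1 + L/k + 1/h2
1/U = 1/1909 + 0.003/220 + 1/1516
1/U = 0.0005238345 + 1.36364e-05 + 0.0006596306
1/U = 0.0011971015
U = 835.35 W/(m^2*K)


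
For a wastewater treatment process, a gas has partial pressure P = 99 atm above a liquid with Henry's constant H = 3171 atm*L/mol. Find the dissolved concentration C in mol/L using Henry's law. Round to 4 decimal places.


C = P / H
C = 99 / 3171
C = 0.0312 mol/L


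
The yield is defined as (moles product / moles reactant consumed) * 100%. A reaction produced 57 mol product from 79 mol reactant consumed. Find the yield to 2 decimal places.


Yield = (moles product / moles consumed) * 100%
Yield = (57 / 79) * 100
Yield = 0.7215 * 100
Yield = 72.15%


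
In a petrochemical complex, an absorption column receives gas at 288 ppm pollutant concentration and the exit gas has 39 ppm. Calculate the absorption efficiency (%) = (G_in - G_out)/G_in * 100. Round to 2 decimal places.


Efficiency = (G_in - G_out) / G_in * 100%
Efficiency = (288 - 39) / 288 * 100
Efficiency = 249 / 288 * 100
Efficiency = 86.46%


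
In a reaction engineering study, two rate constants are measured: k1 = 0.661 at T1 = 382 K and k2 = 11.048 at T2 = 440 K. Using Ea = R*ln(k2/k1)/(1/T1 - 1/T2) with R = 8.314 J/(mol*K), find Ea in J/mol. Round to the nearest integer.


Ea = R * ln(k2/k1) / (1/T1 - 1/T2)
ln(k2/k1) = ln(11.048/0.661) = 2.8162509
1/T1 - 1/T2 = 1/382 - 1/440 = 0.000345073774
Ea = 8.314 * 2.8162509 / 0.000345073774
Ea = 67853 J/mol


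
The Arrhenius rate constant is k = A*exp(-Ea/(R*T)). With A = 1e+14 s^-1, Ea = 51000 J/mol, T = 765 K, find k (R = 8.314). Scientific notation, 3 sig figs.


k = A * exp(-Ea/(R*T))
k = 1e+14 * exp(-51000 / (8.314 * 765))
k = 1e+14 * exp(-8.018603)
k = 3.29e+10


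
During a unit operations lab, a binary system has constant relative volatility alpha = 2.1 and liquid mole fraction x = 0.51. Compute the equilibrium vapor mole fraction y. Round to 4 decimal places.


y = alpha*x / (1 + (alpha-1)*x)
y = 2.1*0.51 / (1 + (2.1-1)*0.51)
y = 1.071 / (1 + 0.561)
y = 1.071 / 1.561
y = 0.6861


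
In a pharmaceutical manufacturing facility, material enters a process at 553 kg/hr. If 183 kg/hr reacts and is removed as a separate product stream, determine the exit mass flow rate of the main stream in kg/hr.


Steady-state mass balance on the main outlet: F_out = F_in - F_removed
F_out = 553 - 183
F_out = 370 kg/hr


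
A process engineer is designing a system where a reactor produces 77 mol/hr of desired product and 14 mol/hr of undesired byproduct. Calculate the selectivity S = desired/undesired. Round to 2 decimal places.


S = desired product rate / undesired product rate
S = 77 / 14
S = 5.50


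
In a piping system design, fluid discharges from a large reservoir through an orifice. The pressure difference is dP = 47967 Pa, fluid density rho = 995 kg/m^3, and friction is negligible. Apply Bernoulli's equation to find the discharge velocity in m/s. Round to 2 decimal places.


v = sqrt(2*dP/rho)
v = sqrt(2*47967/995)
v = sqrt(96.41608)
v = 9.82 m/s


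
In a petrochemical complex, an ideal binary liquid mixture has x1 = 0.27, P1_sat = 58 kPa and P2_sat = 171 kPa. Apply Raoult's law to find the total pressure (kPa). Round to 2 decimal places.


P = x1*P1_sat + x2*P2_sat
x2 = 1 - x1 = 1 - 0.27 = 0.73
P = 0.27*58 + 0.73*171
P = 15.66 + 124.83
P = 140.49 kPa
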